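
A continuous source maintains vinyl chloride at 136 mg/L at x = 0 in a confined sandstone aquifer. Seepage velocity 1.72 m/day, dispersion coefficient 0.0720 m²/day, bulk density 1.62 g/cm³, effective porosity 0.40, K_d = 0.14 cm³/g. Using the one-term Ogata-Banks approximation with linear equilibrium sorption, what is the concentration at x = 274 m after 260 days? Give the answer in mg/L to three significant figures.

Retardation factor R = 1 + ρ_b·K_d/n = 1 + 1.62 × 0.14/0.40 = 1.567.
Sorption retards both mechanisms: v_R = v/R = 1.098 m/day, D_R = D/R = 0.04595 m²/day.
v_R·t = 1.098 × 260 = 285.48 m; 2√(D_R t) = 6.913 m; argument = (274 − 285.48)/6.913 = -1.661.
C = C₀ × ½·erfc(-1.661) = 136 × 0.9906 = 135 mg/L.

135 mg/L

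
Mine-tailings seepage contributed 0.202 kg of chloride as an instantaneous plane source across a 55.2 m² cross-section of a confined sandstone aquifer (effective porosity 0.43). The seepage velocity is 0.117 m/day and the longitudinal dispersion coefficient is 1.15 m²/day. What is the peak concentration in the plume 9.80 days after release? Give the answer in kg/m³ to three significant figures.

The peak of an instantaneous 1D plume sits at x = vt; there the Gaussian factor is 1 and C_max = M/(n_e·A·√(4πDt)), where n_e·A is the pore area the mass is dissolved in.
√(4πDt) = √(4π × 1.15 × 9.80) = 11.90 m, so C_max = 0.202/(0.43 × 55.2 × 11.90) = 0.000715 kg/m³.

0.000715 kg/m³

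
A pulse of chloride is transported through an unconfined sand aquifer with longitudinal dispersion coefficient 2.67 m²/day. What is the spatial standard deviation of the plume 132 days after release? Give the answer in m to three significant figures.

Dispersive spreading gives a Gaussian with σ² = 2Dt; advection only shifts the center.
σ = √(2 × 2.67 × 132) = 26.5 m.

26.5 m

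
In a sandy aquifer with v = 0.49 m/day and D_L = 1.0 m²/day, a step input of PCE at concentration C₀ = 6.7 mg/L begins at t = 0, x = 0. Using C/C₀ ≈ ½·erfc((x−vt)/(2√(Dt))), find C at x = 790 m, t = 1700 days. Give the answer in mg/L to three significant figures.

5.16 mg/L

For a continuous step input, C/C₀ ≈ ½·erfc((x−vt)/(2√(Dt))).
vt = 0.49 × 1700 = 833 m and 2√(Dt) = 2√(1.0 × 1700) = 82.46 m.
Argument (x−vt)/(2√(Dt)) = (790 − 833)/82.46 = -0.5215; ½·erfc(-0.5215) = 0.7696.
C = 6.7 × 0.7696 = 5.16 mg/L.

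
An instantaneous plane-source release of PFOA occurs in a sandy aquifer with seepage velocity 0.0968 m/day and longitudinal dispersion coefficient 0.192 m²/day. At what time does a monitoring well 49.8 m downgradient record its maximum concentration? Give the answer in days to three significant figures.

For the 1D instantaneous-source solution, setting ∂C/∂t = 0 at fixed x gives v²t² + 2Dt − x² = 0, so t = (√(D² + v²x²) − D)/v².
√(D² + v²x²) = √(0.192² + 0.0968² × 49.8²) = 4.824; v² = 0.00937024.
t = (4.824 − 0.192)/0.00937024 = 494 days (vs. the pure-advection estimate x/v = 514 d).

494 days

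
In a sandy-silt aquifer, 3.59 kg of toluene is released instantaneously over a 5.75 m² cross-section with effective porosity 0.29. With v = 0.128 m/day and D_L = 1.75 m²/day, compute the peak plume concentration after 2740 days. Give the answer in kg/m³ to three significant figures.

The peak of an instantaneous 1D plume sits at x = vt; there the Gaussian factor is 1 and C_max = M/(n_e·A·√(4πDt)), where n_e·A is the pore area the mass is dissolved in.
√(4πDt) = √(4π × 1.75 × 2740) = 245.5 m, so C_max = 3.59/(0.29 × 5.75 × 245.5) = 0.00877 kg/m³.

0.00877 kg/m³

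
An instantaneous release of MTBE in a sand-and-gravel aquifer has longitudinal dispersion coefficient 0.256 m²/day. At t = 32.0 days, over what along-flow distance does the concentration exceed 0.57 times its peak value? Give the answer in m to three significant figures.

8.58 m

The plume is Gaussian with σ = √(2Dt) = √(2 × 0.256 × 32.0) = 4.048 m.
C/C_peak = exp(−Δx²/(2σ²)) = 0.57 ⇒ Δx = σ·√(−2 ln 0.57) = 4.048 × 1.060 = 4.291 m.
Width = 2Δx = 8.58 m.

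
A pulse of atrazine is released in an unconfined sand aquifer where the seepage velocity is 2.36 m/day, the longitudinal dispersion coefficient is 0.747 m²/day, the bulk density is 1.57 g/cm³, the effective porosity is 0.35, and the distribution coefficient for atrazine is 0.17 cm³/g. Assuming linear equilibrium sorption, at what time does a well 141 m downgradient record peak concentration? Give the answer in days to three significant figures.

105 days

Retardation factor R = 1 + ρ_b·K_d/n = 1 + 1.57 × 0.17/0.35 = 1.763.
Sorption retards both mechanisms: v_R = v/R = 1.339 m/day, D_R = D/R = 0.4237 m²/day.
Peak time from v_R²t² + 2D_R t − x² = 0: t = (√(D_R² + v_R²x²) − D_R)/v_R².
√(D_R² + v_R²x²) = √(0.4237² + 1.339² × 141²) = 188.8; v_R² = 1.793.
t = (188.8 − 0.4237)/1.793 = 105 days.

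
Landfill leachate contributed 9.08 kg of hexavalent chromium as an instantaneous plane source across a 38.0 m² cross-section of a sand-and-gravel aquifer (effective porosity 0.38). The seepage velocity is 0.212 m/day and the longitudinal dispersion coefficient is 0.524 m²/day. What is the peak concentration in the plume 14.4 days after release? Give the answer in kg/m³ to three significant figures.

0.0646 kg/m³

The peak of an instantaneous 1D plume sits at x = vt; there the Gaussian factor is 1 and C_max = M/(n_e·A·√(4πDt)), where n_e·A is the pore area the mass is dissolved in.
√(4πDt) = √(4π × 0.524 × 14.4) = 9.738 m, so C_max = 9.08/(0.38 × 38.0 × 9.738) = 0.0646 kg/m³.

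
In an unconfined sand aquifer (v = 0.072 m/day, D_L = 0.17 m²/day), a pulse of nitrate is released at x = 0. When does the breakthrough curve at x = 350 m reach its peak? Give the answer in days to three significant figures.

4830 days

For the 1D instantaneous-source solution, setting ∂C/∂t = 0 at fixed x gives v²t² + 2Dt − x² = 0, so t = (√(D² + v²x²) − D)/v².
√(D² + v²x²) = √(0.17² + 0.072² × 350²) = 25.20; v² = 0.005184.
t = (25.20 − 0.17)/0.005184 = 4830 days (vs. the pure-advection estimate x/v = 4860 d).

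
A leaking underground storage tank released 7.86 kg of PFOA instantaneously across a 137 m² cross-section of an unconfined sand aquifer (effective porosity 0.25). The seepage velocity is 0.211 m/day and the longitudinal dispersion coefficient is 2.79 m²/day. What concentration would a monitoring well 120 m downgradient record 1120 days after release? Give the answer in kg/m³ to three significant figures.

For an instantaneous plane source, C(x,t) = M/(n_e·A·√(4πDt)) · exp(−(x−vt)²/(4Dt)), with n_e·A the pore (flow) area.
Plume center vt = 0.211 × 1120 = 236.32 m, so the well at 120 m is 116.32 m upgradient of the peak.
√(4πDt) = 198.2 m, giving peak height M/(n_e·A·√(4πDt)) = 7.86/(0.25 × 137 × 198.2) = 0.001158 kg/m³.
(x−vt)²/(4Dt) = (-116.32)²/(4 × 2.79 × 1120) = 1.082; exp(−1.082) = 0.3389.
C = 0.001158 × 0.3389 = 0.000392 kg/m³.

0.000392 kg/m³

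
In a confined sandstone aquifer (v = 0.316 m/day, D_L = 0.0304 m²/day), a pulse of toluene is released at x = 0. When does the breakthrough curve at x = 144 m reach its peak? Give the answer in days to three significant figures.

455 days

For the 1D instantaneous-source solution, setting ∂C/∂t = 0 at fixed x gives v²t² + 2Dt − x² = 0, so t = (√(D² + v²x²) − D)/v².
√(D² + v²x²) = √(0.0304² + 0.316² × 144²) = 45.50; v² = 0.099856.
t = (45.50 − 0.0304)/0.099856 = 455 days (vs. the pure-advection estimate x/v = 456 d).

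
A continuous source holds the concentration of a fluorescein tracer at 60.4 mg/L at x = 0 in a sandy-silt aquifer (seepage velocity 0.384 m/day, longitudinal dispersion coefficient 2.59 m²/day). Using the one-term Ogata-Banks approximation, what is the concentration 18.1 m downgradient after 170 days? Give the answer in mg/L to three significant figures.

For a continuous step input, C/C₀ ≈ ½·erfc((x−vt)/(2√(Dt))).
vt = 0.384 × 170 = 65.28 m and 2√(Dt) = 2√(2.59 × 170) = 41.97 m.
Argument (x−vt)/(2√(Dt)) = (18.1 − 65.28)/41.97 = -1.124; ½·erfc(-1.124) = 0.9440.
C = 60.4 × 0.9440 = 57.0 mg/L.

57.0 mg/L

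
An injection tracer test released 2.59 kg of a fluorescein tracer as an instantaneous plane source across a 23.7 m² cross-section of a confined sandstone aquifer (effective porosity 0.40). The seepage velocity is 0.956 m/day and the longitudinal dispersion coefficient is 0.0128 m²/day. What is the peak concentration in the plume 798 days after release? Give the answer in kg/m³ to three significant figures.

The peak of an instantaneous 1D plume sits at x = vt; there the Gaussian factor is 1 and C_max = M/(n_e·A·√(4πDt)), where n_e·A is the pore area the mass is dissolved in.
√(4πDt) = √(4π × 0.0128 × 798) = 11.33 m, so C_max = 2.59/(0.40 × 23.7 × 11.33) = 0.0241 kg/m³.

0.0241 kg/m³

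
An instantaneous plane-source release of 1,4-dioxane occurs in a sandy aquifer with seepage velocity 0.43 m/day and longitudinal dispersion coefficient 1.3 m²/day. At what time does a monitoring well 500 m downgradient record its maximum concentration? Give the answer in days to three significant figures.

1160 days

For the 1D instantaneous-source solution, setting ∂C/∂t = 0 at fixed x gives v²t² + 2Dt − x² = 0, so t = (√(D² + v²x²) − D)/v².
√(D² + v²x²) = √(1.3² + 0.43² × 500²) = 215.0; v² = 0.1849.
t = (215.0 − 1.3)/0.1849 = 1160 days (vs. the pure-advection estimate x/v = 1160 d).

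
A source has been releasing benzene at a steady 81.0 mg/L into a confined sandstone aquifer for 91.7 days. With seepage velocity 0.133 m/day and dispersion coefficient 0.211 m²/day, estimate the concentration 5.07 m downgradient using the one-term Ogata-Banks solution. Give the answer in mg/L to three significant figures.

70.8 mg/L

For a continuous step input, C/C₀ ≈ ½·erfc((x−vt)/(2√(Dt))).
vt = 0.133 × 91.7 = 12.1961 m and 2√(Dt) = 2√(0.211 × 91.7) = 8.797 m.
Argument (x−vt)/(2√(Dt)) = (5.07 − 12.1961)/8.797 = -0.8101; ½·erfc(-0.8101) = 0.8740.
C = 81.0 × 0.8740 = 70.8 mg/L.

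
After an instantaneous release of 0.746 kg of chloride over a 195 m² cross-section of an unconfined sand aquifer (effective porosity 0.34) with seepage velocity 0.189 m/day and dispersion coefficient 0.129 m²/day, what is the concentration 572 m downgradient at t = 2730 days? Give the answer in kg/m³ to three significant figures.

1.82e-05 kg/m³

For an instantaneous plane source, C(x,t) = M/(n_e·A·√(4πDt)) · exp(−(x−vt)²/(4Dt)), with n_e·A the pore (flow) area.
Plume center vt = 0.189 × 2730 = 515.97 m, so the well at 572 m is 56.03 m downgradient of the peak.
√(4πDt) = 66.52 m, giving peak height M/(n_e·A·√(4πDt)) = 0.746/(0.34 × 195 × 66.52) = 0.0001692 kg/m³.
(x−vt)²/(4Dt) = (56.03)²/(4 × 0.129 × 2730) = 2.229; exp(−2.229) = 0.1076.
C = 0.0001692 × 0.1076 = 1.82e-05 kg/m³.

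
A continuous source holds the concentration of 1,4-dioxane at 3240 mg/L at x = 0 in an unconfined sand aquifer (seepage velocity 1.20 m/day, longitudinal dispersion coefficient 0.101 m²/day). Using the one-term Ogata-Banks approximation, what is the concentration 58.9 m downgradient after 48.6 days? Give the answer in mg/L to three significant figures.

1380 mg/L

For a continuous step input, C/C₀ ≈ ½·erfc((x−vt)/(2√(Dt))).
vt = 1.20 × 48.6 = 58.32 m and 2√(Dt) = 2√(0.101 × 48.6) = 4.431 m.
Argument (x−vt)/(2√(Dt)) = (58.9 − 58.32)/4.431 = 0.1309; ½·erfc(0.1309) = 0.4266.
C = 3240 × 0.4266 = 1380 mg/L.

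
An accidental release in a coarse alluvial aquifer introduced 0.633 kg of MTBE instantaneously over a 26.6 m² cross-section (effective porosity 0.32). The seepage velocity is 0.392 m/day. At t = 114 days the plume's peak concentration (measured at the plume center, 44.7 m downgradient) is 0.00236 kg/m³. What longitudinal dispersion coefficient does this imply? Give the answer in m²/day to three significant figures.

0.693 m²/day

At the plume center C_max = M/(n_e·A·√(4πDt)), so D = M²/(4πt·(n_e·A·C_max)²).
n_e·A·C_max = 0.32 × 26.6 × 0.00236 = 0.02009 kg/m.
D = 0.633²/(4π × 114 × 0.02009²) = 0.693 m²/day.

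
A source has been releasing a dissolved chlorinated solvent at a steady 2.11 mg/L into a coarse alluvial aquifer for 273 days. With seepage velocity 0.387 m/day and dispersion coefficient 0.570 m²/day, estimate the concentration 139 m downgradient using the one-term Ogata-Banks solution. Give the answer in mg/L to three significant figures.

For a continuous step input, C/C₀ ≈ ½·erfc((x−vt)/(2√(Dt))).
vt = 0.387 × 273 = 105.651 m and 2√(Dt) = 2√(0.570 × 273) = 24.95 m.
Argument (x−vt)/(2√(Dt)) = (139 − 105.651)/24.95 = 1.337; ½·erfc(1.337) = 0.02933.
C = 2.11 × 0.02933 = 0.0619 mg/L.

0.0619 mg/L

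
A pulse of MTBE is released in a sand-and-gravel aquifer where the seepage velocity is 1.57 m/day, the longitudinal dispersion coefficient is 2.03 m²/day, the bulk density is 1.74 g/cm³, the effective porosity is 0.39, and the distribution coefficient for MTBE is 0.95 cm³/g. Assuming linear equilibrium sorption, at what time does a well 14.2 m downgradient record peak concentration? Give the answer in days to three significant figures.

Retardation factor R = 1 + ρ_b·K_d/n = 1 + 1.74 × 0.95/0.39 = 5.238.
Sorption retards both mechanisms: v_R = v/R = 0.2997 m/day, D_R = D/R = 0.3876 m²/day.
Peak time from v_R²t² + 2D_R t − x² = 0: t = (√(D_R² + v_R²x²) − D_R)/v_R².
√(D_R² + v_R²x²) = √(0.3876² + 0.2997² × 14.2²) = 4.273; v_R² = 0.08982.
t = (4.273 − 0.3876)/0.08982 = 43.3 days.

43.3 days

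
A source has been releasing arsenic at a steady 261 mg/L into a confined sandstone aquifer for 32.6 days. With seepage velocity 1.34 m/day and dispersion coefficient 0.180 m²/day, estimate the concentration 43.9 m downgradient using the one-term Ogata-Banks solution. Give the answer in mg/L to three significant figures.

124 mg/L

For a continuous step input, C/C₀ ≈ ½·erfc((x−vt)/(2√(Dt))).
vt = 1.34 × 32.6 = 43.684 m and 2√(Dt) = 2√(0.180 × 32.6) = 4.845 m.
Argument (x−vt)/(2√(Dt)) = (43.9 − 43.684)/4.845 = 0.04458; ½·erfc(0.04458) = 0.4749.
C = 261 × 0.4749 = 124 mg/L.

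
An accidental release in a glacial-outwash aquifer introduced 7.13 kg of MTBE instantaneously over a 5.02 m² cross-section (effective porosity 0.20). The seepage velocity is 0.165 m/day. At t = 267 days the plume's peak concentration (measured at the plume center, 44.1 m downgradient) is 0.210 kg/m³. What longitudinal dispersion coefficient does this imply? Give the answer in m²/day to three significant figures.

0.341 m²/day

At the plume center C_max = M/(n_e·A·√(4πDt)), so D = M²/(4πt·(n_e·A·C_max)²).
n_e·A·C_max = 0.20 × 5.02 × 0.210 = 0.2108 kg/m.
D = 7.13²/(4π × 267 × 0.2108²) = 0.341 m²/day.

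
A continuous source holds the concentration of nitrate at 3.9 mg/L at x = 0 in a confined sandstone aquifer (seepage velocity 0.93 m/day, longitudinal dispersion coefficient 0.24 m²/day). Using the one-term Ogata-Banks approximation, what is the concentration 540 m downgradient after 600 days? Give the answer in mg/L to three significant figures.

For a continuous step input, C/C₀ ≈ ½·erfc((x−vt)/(2√(Dt))).
vt = 0.93 × 600 = 558 m and 2√(Dt) = 2√(0.24 × 600) = 24.00 m.
Argument (x−vt)/(2√(Dt)) = (540 − 558)/24.00 = -0.7500; ½·erfc(-0.7500) = 0.8556.
C = 3.9 × 0.8556 = 3.34 mg/L.

3.34 mg/L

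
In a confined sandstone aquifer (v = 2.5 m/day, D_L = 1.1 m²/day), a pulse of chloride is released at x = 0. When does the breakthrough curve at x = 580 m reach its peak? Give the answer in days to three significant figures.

232 days

For the 1D instantaneous-source solution, setting ∂C/∂t = 0 at fixed x gives v²t² + 2Dt − x² = 0, so t = (√(D² + v²x²) − D)/v².
√(D² + v²x²) = √(1.1² + 2.5² × 580²) = 1450; v² = 6.25.
t = (1450 − 1.1)/6.25 = 232 days (vs. the pure-advection estimate x/v = 232 d).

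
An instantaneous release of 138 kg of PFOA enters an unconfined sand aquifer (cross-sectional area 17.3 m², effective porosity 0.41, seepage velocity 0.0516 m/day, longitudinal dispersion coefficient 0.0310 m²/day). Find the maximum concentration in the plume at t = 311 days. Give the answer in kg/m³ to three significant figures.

The peak of an instantaneous 1D plume sits at x = vt; there the Gaussian factor is 1 and C_max = M/(n_e·A·√(4πDt)), where n_e·A is the pore area the mass is dissolved in.
√(4πDt) = √(4π × 0.0310 × 311) = 11.01 m, so C_max = 138/(0.41 × 17.3 × 11.01) = 1.77 kg/m³.

1.77 kg/m³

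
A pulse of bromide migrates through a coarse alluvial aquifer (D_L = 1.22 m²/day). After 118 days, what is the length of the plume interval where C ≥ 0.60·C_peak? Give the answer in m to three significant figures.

34.3 m

The plume is Gaussian with σ = √(2Dt) = √(2 × 1.22 × 118) = 16.97 m.
C/C_peak = exp(−Δx²/(2σ²)) = 0.60 ⇒ Δx = σ·√(−2 ln 0.60) = 16.97 × 1.011 = 17.16 m.
Width = 2Δx = 34.3 m.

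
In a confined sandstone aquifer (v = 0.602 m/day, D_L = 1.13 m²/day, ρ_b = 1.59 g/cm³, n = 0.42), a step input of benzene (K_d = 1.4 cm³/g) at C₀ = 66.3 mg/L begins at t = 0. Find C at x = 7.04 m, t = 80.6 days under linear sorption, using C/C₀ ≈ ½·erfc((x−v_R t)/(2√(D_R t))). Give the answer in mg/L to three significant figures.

Retardation factor R = 1 + ρ_b·K_d/n = 1 + 1.59 × 1.4/0.42 = 6.300.
Sorption retards both mechanisms: v_R = v/R = 0.09556 m/day, D_R = D/R = 0.1794 m²/day.
v_R·t = 0.09556 × 80.6 = 7.702136 m; 2√(D_R t) = 7.605 m; argument = (7.04 − 7.702136)/7.605 = -0.08707.
C = C₀ × ½·erfc(-0.08707) = 66.3 × 0.5490 = 36.4 mg/L.

36.4 mg/L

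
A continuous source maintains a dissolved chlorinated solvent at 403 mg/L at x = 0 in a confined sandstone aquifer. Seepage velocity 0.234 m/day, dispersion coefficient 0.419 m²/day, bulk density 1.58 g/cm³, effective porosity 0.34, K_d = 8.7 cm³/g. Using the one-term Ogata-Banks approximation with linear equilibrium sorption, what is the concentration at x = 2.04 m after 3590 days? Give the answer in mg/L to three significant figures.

396 mg/L

Retardation factor R = 1 + ρ_b·K_d/n = 1 + 1.58 × 8.7/0.34 = 41.43.
Sorption retards both mechanisms: v_R = v/R = 0.005648 m/day, D_R = D/R = 0.01011 m²/day.
v_R·t = 0.005648 × 3590 = 20.27632 m; 2√(D_R t) = 12.05 m; argument = (2.04 − 20.27632)/12.05 = -1.513.
C = C₀ × ½·erfc(-1.513) = 403 × 0.9838 = 396 mg/L.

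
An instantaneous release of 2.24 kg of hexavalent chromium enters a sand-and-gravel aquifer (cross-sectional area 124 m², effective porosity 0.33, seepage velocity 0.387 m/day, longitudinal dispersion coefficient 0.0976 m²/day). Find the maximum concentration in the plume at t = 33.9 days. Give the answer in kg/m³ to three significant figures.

The peak of an instantaneous 1D plume sits at x = vt; there the Gaussian factor is 1 and C_max = M/(n_e·A·√(4πDt)), where n_e·A is the pore area the mass is dissolved in.
√(4πDt) = √(4π × 0.0976 × 33.9) = 6.448 m, so C_max = 2.24/(0.33 × 124 × 6.448) = 0.00849 kg/m³.

0.00849 kg/m³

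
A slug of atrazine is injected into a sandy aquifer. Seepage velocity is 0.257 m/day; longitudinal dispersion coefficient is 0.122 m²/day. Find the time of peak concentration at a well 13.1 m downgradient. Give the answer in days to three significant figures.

49.2 days

For the 1D instantaneous-source solution, setting ∂C/∂t = 0 at fixed x gives v²t² + 2Dt − x² = 0, so t = (√(D² + v²x²) − D)/v².
√(D² + v²x²) = √(0.122² + 0.257² × 13.1²) = 3.369; v² = 0.066049.
t = (3.369 − 0.122)/0.066049 = 49.2 days (vs. the pure-advection estimate x/v = 51.0 d).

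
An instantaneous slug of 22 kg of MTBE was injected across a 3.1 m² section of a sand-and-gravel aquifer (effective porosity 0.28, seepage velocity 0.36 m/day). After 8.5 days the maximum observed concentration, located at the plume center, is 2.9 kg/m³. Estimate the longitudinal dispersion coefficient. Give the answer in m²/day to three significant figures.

0.715 m²/day

At the plume center C_max = M/(n_e·A·√(4πDt)), so D = M²/(4πt·(n_e·A·C_max)²).
n_e·A·C_max = 0.28 × 3.1 × 2.9 = 2.517 kg/m.
D = 22²/(4π × 8.5 × 2.517²) = 0.715 m²/day.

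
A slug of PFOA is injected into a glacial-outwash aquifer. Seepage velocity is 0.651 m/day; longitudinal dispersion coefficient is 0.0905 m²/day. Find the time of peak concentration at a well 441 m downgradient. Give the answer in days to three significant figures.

For the 1D instantaneous-source solution, setting ∂C/∂t = 0 at fixed x gives v²t² + 2Dt − x² = 0, so t = (√(D² + v²x²) − D)/v².
√(D² + v²x²) = √(0.0905² + 0.651² × 441²) = 287.1; v² = 0.423801.
t = (287.1 − 0.0905)/0.423801 = 677 days (vs. the pure-advection estimate x/v = 677 d).

677 days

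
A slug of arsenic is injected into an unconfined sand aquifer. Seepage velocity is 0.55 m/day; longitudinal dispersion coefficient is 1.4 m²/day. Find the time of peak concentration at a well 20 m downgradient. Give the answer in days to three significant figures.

32.0 days

For the 1D instantaneous-source solution, setting ∂C/∂t = 0 at fixed x gives v²t² + 2Dt − x² = 0, so t = (√(D² + v²x²) − D)/v².
√(D² + v²x²) = √(1.4² + 0.55² × 20²) = 11.09; v² = 0.3025.
t = (11.09 − 1.4)/0.3025 = 32.0 days (vs. the pure-advection estimate x/v = 36.4 d).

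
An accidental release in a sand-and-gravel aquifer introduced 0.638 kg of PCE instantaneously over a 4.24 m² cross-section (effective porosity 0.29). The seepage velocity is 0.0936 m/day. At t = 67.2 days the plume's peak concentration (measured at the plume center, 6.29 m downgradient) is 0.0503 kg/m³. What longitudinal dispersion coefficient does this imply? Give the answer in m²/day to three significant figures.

0.126 m²/day

At the plume center C_max = M/(n_e·A·√(4πDt)), so D = M²/(4πt·(n_e·A·C_max)²).
n_e·A·C_max = 0.29 × 4.24 × 0.0503 = 0.06185 kg/m.
D = 0.638²/(4π × 67.2 × 0.06185²) = 0.126 m²/day.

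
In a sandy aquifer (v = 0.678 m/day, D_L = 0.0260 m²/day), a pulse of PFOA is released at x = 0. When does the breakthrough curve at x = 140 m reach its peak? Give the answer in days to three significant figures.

For the 1D instantaneous-source solution, setting ∂C/∂t = 0 at fixed x gives v²t² + 2Dt − x² = 0, so t = (√(D² + v²x²) − D)/v².
√(D² + v²x²) = √(0.0260² + 0.678² × 140²) = 94.92; v² = 0.459684.
t = (94.92 − 0.0260)/0.459684 = 206 days (vs. the pure-advection estimate x/v = 206 d).

206 days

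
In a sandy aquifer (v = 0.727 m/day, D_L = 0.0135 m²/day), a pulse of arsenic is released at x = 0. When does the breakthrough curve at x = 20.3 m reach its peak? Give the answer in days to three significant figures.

27.9 days

For the 1D instantaneous-source solution, setting ∂C/∂t = 0 at fixed x gives v²t² + 2Dt − x² = 0, so t = (√(D² + v²x²) − D)/v².
√(D² + v²x²) = √(0.0135² + 0.727² × 20.3²) = 14.76; v² = 0.528529.
t = (14.76 − 0.0135)/0.528529 = 27.9 days (vs. the pure-advection estimate x/v = 27.9 d).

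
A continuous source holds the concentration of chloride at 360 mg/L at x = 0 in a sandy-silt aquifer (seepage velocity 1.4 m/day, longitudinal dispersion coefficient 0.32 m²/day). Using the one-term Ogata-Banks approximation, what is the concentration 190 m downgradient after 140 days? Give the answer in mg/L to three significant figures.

For a continuous step input, C/C₀ ≈ ½·erfc((x−vt)/(2√(Dt))).
vt = 1.4 × 140 = 196 m and 2√(Dt) = 2√(0.32 × 140) = 13.39 m.
Argument (x−vt)/(2√(Dt)) = (190 − 196)/13.39 = -0.4481; ½·erfc(-0.4481) = 0.7369.
C = 360 × 0.7369 = 265 mg/L.

265 mg/L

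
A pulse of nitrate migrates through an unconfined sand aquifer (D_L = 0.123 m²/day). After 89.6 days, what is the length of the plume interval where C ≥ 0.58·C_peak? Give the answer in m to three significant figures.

The plume is Gaussian with σ = √(2Dt) = √(2 × 0.123 × 89.6) = 4.695 m.
C/C_peak = exp(−Δx²/(2σ²)) = 0.58 ⇒ Δx = σ·√(−2 ln 0.58) = 4.695 × 1.044 = 4.902 m.
Width = 2Δx = 9.80 m.

9.80 m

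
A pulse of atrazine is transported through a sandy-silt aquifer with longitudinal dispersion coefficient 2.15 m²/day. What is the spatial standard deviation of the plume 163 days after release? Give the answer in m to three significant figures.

26.5 m

Dispersive spreading gives a Gaussian with σ² = 2Dt; advection only shifts the center.
σ = √(2 × 2.15 × 163) = 26.5 m.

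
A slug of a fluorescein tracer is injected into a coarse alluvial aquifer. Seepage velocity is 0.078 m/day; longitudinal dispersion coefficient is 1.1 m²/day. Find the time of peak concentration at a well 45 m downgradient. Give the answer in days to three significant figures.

For the 1D instantaneous-source solution, setting ∂C/∂t = 0 at fixed x gives v²t² + 2Dt − x² = 0, so t = (√(D² + v²x²) − D)/v².
√(D² + v²x²) = √(1.1² + 0.078² × 45²) = 3.678; v² = 0.006084.
t = (3.678 − 1.1)/0.006084 = 424 days (vs. the pure-advection estimate x/v = 577 d).

424 days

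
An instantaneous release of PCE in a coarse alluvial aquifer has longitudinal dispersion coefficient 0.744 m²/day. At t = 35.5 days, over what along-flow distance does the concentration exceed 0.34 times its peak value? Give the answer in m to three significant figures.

The plume is Gaussian with σ = √(2Dt) = √(2 × 0.744 × 35.5) = 7.268 m.
C/C_peak = exp(−Δx²/(2σ²)) = 0.34 ⇒ Δx = σ·√(−2 ln 0.34) = 7.268 × 1.469 = 10.68 m.
Width = 2Δx = 21.4 m.

21.4 m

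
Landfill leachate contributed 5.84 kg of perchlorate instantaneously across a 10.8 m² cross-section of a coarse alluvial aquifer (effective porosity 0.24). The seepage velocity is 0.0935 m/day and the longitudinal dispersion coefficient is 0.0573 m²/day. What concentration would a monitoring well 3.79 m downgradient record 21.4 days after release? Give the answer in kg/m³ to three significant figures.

For an instantaneous plane source, C(x,t) = M/(n_e·A·√(4πDt)) · exp(−(x−vt)²/(4Dt)), with n_e·A the pore (flow) area.
Plume center vt = 0.0935 × 21.4 = 2.0009 m, so the well at 3.79 m is 1.7891 m downgradient of the peak.
√(4πDt) = 3.925 m, giving peak height M/(n_e·A·√(4πDt)) = 5.84/(0.24 × 10.8 × 3.925) = 0.5740 kg/m³.
(x−vt)²/(4Dt) = (1.7891)²/(4 × 0.0573 × 21.4) = 0.6526; exp(−0.6526) = 0.5207.
C = 0.5740 × 0.5207 = 0.299 kg/m³.

0.299 kg/m³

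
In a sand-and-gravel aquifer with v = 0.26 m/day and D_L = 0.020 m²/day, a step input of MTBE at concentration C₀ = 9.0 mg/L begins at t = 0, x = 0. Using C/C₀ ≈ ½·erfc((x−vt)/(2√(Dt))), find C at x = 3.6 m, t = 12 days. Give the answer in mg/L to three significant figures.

For a continuous step input, C/C₀ ≈ ½·erfc((x−vt)/(2√(Dt))).
vt = 0.26 × 12 = 3.12 m and 2√(Dt) = 2√(0.020 × 12) = 0.9798 m.
Argument (x−vt)/(2√(Dt)) = (3.6 − 3.12)/0.9798 = 0.4899; ½·erfc(0.4899) = 0.2442.
C = 9.0 × 0.2442 = 2.20 mg/L.

2.20 mg/L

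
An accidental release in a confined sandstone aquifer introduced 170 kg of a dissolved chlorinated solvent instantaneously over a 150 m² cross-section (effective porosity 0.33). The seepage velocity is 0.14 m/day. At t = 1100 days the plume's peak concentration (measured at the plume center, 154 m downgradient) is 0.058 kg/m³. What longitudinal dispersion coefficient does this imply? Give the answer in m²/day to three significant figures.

At the plume center C_max = M/(n_e·A·√(4πDt)), so D = M²/(4πt·(n_e·A·C_max)²).
n_e·A·C_max = 0.33 × 150 × 0.058 = 2.871 kg/m.
D = 170²/(4π × 1100 × 2.871²) = 0.254 m²/day.

0.254 m²/day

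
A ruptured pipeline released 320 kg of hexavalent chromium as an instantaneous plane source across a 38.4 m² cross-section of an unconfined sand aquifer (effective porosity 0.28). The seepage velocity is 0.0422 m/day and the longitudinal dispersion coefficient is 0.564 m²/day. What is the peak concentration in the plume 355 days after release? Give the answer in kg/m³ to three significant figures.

0.593 kg/m³

The peak of an instantaneous 1D plume sits at x = vt; there the Gaussian factor is 1 and C_max = M/(n_e·A·√(4πDt)), where n_e·A is the pore area the mass is dissolved in.
√(4πDt) = √(4π × 0.564 × 355) = 50.16 m, so C_max = 320/(0.28 × 38.4 × 50.16) = 0.593 kg/m³.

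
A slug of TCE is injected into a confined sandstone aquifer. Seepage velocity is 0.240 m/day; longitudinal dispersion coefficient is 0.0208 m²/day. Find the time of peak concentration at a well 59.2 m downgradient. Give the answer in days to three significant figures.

246 days

For the 1D instantaneous-source solution, setting ∂C/∂t = 0 at fixed x gives v²t² + 2Dt − x² = 0, so t = (√(D² + v²x²) − D)/v².
√(D² + v²x²) = √(0.0208² + 0.240² × 59.2²) = 14.21; v² = 0.0576.
t = (14.21 − 0.0208)/0.0576 = 246 days (vs. the pure-advection estimate x/v = 247 d).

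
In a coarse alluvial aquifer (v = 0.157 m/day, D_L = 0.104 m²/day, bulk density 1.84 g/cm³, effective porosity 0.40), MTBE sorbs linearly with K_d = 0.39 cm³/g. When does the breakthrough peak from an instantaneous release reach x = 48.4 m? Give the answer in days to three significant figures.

850 days

Retardation factor R = 1 + ρ_b·K_d/n = 1 + 1.84 × 0.39/0.40 = 2.794.
Sorption retards both mechanisms: v_R = v/R = 0.05619 m/day, D_R = D/R = 0.03722 m²/day.
Peak time from v_R²t² + 2D_R t − x² = 0: t = (√(D_R² + v_R²x²) − D_R)/v_R².
√(D_R² + v_R²x²) = √(0.03722² + 0.05619² × 48.4²) = 2.720; v_R² = 0.003157.
t = (2.720 − 0.03722)/0.003157 = 850 days.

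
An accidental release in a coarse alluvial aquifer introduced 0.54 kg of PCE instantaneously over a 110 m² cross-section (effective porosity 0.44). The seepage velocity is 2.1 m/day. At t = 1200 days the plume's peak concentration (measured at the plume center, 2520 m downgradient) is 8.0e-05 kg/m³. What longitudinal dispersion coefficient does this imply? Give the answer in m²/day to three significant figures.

At the plume center C_max = M/(n_e·A·√(4πDt)), so D = M²/(4πt·(n_e·A·C_max)²).
n_e·A·C_max = 0.44 × 110 × 8.0e-05 = 0.003872 kg/m.
D = 0.54²/(4π × 1200 × 0.003872²) = 1.29 m²/day.

1.29 m²/day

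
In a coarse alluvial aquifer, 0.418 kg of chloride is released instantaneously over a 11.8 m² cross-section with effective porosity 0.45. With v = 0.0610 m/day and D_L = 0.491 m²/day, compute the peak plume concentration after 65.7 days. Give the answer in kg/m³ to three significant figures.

0.00391 kg/m³

The peak of an instantaneous 1D plume sits at x = vt; there the Gaussian factor is 1 and C_max = M/(n_e·A·√(4πDt)), where n_e·A is the pore area the mass is dissolved in.
√(4πDt) = √(4π × 0.491 × 65.7) = 20.13 m, so C_max = 0.418/(0.45 × 11.8 × 20.13) = 0.00391 kg/m³.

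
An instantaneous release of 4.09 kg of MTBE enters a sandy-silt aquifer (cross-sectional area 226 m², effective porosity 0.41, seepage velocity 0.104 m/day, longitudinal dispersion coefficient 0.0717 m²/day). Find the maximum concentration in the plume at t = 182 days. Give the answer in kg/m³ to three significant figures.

The peak of an instantaneous 1D plume sits at x = vt; there the Gaussian factor is 1 and C_max = M/(n_e·A·√(4πDt)), where n_e·A is the pore area the mass is dissolved in.
√(4πDt) = √(4π × 0.0717 × 182) = 12.81 m, so C_max = 4.09/(0.41 × 226 × 12.81) = 0.00345 kg/m³.

0.00345 kg/m³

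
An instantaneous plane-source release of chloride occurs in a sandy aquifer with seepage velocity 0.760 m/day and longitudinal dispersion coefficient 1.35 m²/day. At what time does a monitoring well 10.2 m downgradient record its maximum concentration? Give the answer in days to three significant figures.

11.3 days

For the 1D instantaneous-source solution, setting ∂C/∂t = 0 at fixed x gives v²t² + 2Dt − x² = 0, so t = (√(D² + v²x²) − D)/v².
√(D² + v²x²) = √(1.35² + 0.760² × 10.2²) = 7.869; v² = 0.5776.
t = (7.869 − 1.35)/0.5776 = 11.3 days (vs. the pure-advection estimate x/v = 13.4 d).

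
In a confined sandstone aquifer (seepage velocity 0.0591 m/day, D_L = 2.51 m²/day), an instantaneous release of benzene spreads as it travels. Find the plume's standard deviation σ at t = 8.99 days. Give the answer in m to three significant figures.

Dispersive spreading gives a Gaussian with σ² = 2Dt; advection only shifts the center.
σ = √(2 × 2.51 × 8.99) = 6.72 m.

6.72 m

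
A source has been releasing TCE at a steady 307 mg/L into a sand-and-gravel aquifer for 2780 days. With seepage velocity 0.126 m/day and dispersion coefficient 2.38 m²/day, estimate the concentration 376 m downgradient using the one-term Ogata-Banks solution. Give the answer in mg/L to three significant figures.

For a continuous step input, C/C₀ ≈ ½·erfc((x−vt)/(2√(Dt))).
vt = 0.126 × 2780 = 350.28 m and 2√(Dt) = 2√(2.38 × 2780) = 162.7 m.
Argument (x−vt)/(2√(Dt)) = (376 − 350.28)/162.7 = 0.1581; ½·erfc(0.1581) = 0.4115.
C = 307 × 0.4115 = 126 mg/L.

126 mg/L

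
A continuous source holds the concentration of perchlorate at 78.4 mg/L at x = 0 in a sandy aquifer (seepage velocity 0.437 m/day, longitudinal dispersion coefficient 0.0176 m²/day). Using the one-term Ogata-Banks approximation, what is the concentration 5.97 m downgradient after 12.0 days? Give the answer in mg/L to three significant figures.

For a continuous step input, C/C₀ ≈ ½·erfc((x−vt)/(2√(Dt))).
vt = 0.437 × 12.0 = 5.244 m and 2√(Dt) = 2√(0.0176 × 12.0) = 0.9191 m.
Argument (x−vt)/(2√(Dt)) = (5.97 − 5.244)/0.9191 = 0.7899; ½·erfc(0.7899) = 0.1320.
C = 78.4 × 0.1320 = 10.3 mg/L.

10.3 mg/L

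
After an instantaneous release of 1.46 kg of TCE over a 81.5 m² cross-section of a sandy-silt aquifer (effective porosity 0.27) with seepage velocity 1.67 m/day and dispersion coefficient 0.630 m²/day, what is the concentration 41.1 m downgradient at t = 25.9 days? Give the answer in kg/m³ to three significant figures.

0.00432 kg/m³

For an instantaneous plane source, C(x,t) = M/(n_e·A·√(4πDt)) · exp(−(x−vt)²/(4Dt)), with n_e·A the pore (flow) area.
Plume center vt = 1.67 × 25.9 = 43.253 m, so the well at 41.1 m is 2.153 m upgradient of the peak.
√(4πDt) = 14.32 m, giving peak height M/(n_e·A·√(4πDt)) = 1.46/(0.27 × 81.5 × 14.32) = 0.004633 kg/m³.
(x−vt)²/(4Dt) = (-2.153)²/(4 × 0.630 × 25.9) = 0.07102; exp(−0.07102) = 0.9314.
C = 0.004633 × 0.9314 = 0.00432 kg/m³.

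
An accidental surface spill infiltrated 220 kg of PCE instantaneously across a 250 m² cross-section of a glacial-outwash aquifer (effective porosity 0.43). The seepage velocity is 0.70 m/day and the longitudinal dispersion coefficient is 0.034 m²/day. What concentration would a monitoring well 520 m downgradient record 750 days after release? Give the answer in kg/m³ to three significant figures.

For an instantaneous plane source, C(x,t) = M/(n_e·A·√(4πDt)) · exp(−(x−vt)²/(4Dt)), with n_e·A the pore (flow) area.
Plume center vt = 0.70 × 750 = 525 m, so the well at 520 m is 5 m upgradient of the peak.
√(4πDt) = 17.90 m, giving peak height M/(n_e·A·√(4πDt)) = 220/(0.43 × 250 × 17.90) = 0.1143 kg/m³.
(x−vt)²/(4Dt) = (-5)²/(4 × 0.034 × 750) = 0.2451; exp(−0.2451) = 0.7826.
C = 0.1143 × 0.7826 = 0.0895 kg/m³.

0.0895 kg/m³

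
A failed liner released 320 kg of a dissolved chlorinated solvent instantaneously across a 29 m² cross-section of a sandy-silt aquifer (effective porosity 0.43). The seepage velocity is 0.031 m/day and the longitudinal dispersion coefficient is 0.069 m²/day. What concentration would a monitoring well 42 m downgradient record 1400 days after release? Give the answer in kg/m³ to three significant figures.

0.733 kg/m³

For an instantaneous plane source, C(x,t) = M/(n_e·A·√(4πDt)) · exp(−(x−vt)²/(4Dt)), with n_e·A the pore (flow) area.
Plume center vt = 0.031 × 1400 = 43.4 m, so the well at 42 m is 1.4 m upgradient of the peak.
√(4πDt) = 34.84 m, giving peak height M/(n_e·A·√(4πDt)) = 320/(0.43 × 29 × 34.84) = 0.7366 kg/m³.
(x−vt)²/(4Dt) = (-1.4)²/(4 × 0.069 × 1400) = 0.005072; exp(−0.005072) = 0.9949.
C = 0.7366 × 0.9949 = 0.733 kg/m³.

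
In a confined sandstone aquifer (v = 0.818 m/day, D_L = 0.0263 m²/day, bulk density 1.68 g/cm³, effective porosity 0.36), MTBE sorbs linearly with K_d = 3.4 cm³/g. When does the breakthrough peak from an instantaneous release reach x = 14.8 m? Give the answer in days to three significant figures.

Retardation factor R = 1 + ρ_b·K_d/n = 1 + 1.68 × 3.4/0.36 = 16.87.
Sorption retards both mechanisms: v_R = v/R = 0.04849 m/day, D_R = D/R = 0.001559 m²/day.
Peak time from v_R²t² + 2D_R t − x² = 0: t = (√(D_R² + v_R²x²) − D_R)/v_R².
√(D_R² + v_R²x²) = √(0.001559² + 0.04849² × 14.8²) = 0.7177; v_R² = 0.002351.
t = (0.7177 − 0.001559)/0.002351 = 305 days.

305 days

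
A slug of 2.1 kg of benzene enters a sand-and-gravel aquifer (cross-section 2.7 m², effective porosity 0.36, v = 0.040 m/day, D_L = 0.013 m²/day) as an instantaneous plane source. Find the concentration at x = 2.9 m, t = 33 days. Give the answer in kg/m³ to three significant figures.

For an instantaneous plane source, C(x,t) = M/(n_e·A·√(4πDt)) · exp(−(x−vt)²/(4Dt)), with n_e·A the pore (flow) area.
Plume center vt = 0.040 × 33 = 1.32 m, so the well at 2.9 m is 1.58 m downgradient of the peak.
√(4πDt) = 2.322 m, giving peak height M/(n_e·A·√(4πDt)) = 2.1/(0.36 × 2.7 × 2.322) = 0.9304 kg/m³.
(x−vt)²/(4Dt) = (1.58)²/(4 × 0.013 × 33) = 1.455; exp(−1.455) = 0.2334.
C = 0.9304 × 0.2334 = 0.217 kg/m³.

0.217 kg/m³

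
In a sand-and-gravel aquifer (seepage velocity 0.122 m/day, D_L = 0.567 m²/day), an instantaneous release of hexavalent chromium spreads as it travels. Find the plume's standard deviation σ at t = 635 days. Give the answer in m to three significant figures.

26.8 m

Dispersive spreading gives a Gaussian with σ² = 2Dt; advection only shifts the center.
σ = √(2 × 0.567 × 635) = 26.8 m.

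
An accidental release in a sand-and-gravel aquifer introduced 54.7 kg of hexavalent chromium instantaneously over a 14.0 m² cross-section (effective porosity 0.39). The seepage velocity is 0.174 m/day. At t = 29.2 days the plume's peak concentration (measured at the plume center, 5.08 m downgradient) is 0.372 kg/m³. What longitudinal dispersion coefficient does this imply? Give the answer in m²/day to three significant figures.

At the plume center C_max = M/(n_e·A·√(4πDt)), so D = M²/(4πt·(n_e·A·C_max)²).
n_e·A·C_max = 0.39 × 14.0 × 0.372 = 2.031 kg/m.
D = 54.7²/(4π × 29.2 × 2.031²) = 1.98 m²/day.

1.98 m²/day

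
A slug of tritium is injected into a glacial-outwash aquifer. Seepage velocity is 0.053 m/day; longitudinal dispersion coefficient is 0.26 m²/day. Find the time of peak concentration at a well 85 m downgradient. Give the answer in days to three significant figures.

For the 1D instantaneous-source solution, setting ∂C/∂t = 0 at fixed x gives v²t² + 2Dt − x² = 0, so t = (√(D² + v²x²) − D)/v².
√(D² + v²x²) = √(0.26² + 0.053² × 85²) = 4.512; v² = 0.002809.
t = (4.512 − 0.26)/0.002809 = 1510 days (vs. the pure-advection estimate x/v = 1600 d).

1510 days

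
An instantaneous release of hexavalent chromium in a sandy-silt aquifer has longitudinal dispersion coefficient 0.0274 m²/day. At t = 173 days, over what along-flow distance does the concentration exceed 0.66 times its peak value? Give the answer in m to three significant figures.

5.61 m

The plume is Gaussian with σ = √(2Dt) = √(2 × 0.0274 × 173) = 3.079 m.
C/C_peak = exp(−Δx²/(2σ²)) = 0.66 ⇒ Δx = σ·√(−2 ln 0.66) = 3.079 × 0.9116 = 2.807 m.
Width = 2Δx = 5.61 m.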